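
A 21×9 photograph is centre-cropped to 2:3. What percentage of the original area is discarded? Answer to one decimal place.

Going from 21×9 to 2:3 means cutting width while keeping height.
Fraction kept = (0.667)/(2.333) ≈ 28.57%, so 71.43% is lost.

71.4%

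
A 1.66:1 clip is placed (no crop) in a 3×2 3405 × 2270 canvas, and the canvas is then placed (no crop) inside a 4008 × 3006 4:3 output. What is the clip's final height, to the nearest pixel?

First fit — 1.66:1 into 3405×2270 spans the width: 3405.00 × 2051.20.
The 3×2 canvas is width-limited in 4008×3006, giving 4008.00 × 2672.00; scale factor 1.1771.
Applying the same ×1.1771: 2051.20 → 2414.46.

2414 px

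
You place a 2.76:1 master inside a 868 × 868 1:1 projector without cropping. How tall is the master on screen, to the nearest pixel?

2.76:1 is wider than 1:1, so it spans the full width.
That makes the image 314.49 px tall (868 / 2.760).

314 px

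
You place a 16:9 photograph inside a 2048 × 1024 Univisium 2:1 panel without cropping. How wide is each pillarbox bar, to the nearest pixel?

16:9 is narrower than Univisium 2:1, so it spans the full height.
The photograph is 1024 × 16/9 ≈ 1820.44 px wide.
Black = 2048 − 1820.44 = 227.56 px, or 113.78 per bar.

114 px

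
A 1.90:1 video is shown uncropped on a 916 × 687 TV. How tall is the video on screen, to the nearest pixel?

482 px

Since 1.900 > 1.333, the video is width-limited.
That makes the image 482.11 px tall (916 / 1.900).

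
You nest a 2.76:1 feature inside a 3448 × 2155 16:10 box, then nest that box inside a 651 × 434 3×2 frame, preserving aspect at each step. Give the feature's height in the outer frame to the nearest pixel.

236 px

First fit — 2.76:1 into 3448×2155 spans the width: 3448.00 × 1249.28.
Second fit — the 16:10 canvas into 651×434 spans the width: 651.00 × 406.88 (×0.1888 from 3448×2155).
Applying the same ×0.1888: 1249.28 → 235.87.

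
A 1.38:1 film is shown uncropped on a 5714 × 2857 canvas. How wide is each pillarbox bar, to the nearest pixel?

886 px

Since 1.380 < 2.000, the film is height-limited.
Content width = 2857 × 1.380 ≈ 3942.66 px.
Leftover width: 5714 − 3942.66 = 1771.34 px → 885.67 each side.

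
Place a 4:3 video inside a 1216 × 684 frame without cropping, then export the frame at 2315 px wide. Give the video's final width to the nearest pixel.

At 1216×684 the video is height-limited, so width = 684 × 4/3 ≈ 912.00 px.
Scaling 1216 → 2315 is ×1.9038, so the width becomes 912.00 × 1.9038 ≈ 1736.25 px.

1736 px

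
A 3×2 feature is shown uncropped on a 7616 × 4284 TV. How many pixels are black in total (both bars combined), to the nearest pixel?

Since 1.500 < 1.778, the feature is height-limited.
Content width = 4284 × 3/2 ≈ 6426.0000 px.
Leftover width: 7616 − 6426.0000 = 1190.0000 px.
That's 1190.0000 × 4284 ≈ 5097960 black pixels.

5097960 pixels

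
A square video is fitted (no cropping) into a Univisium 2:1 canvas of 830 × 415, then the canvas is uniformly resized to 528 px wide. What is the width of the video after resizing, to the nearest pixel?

Fitted into 830×415, the video spans the height; its width is 415 × 1/1 ≈ 415.00 px.
Resizing to 528 px wide multiplies everything by 0.6361: 415.00 → 264.00 px.

264 px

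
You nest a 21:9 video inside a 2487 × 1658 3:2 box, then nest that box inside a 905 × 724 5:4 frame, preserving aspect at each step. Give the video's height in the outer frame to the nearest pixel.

21:9 in 2487×1658: fills the width, so the video is 2487.00 × 1065.86.
Second fit — the 3:2 canvas into 905×724 spans the width: 905.00 × 603.33 (×0.3639 from 2487×1658).
So the video's height is 1065.86 × 0.3639 ≈ 387.86.

388 px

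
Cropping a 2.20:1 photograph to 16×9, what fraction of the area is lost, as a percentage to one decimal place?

The height stays; only width is cut (since 16×9 is narrower than 2.20:1).
Area ratio = (1.778)/(2.200) = 80.81%; the remaining 19.19% is cropped out.

19.2%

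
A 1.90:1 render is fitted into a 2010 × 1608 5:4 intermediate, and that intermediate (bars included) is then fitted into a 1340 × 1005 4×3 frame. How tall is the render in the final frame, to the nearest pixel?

661 px

First fit — 1.90:1 into 2010×1608 spans the width: 2010.00 × 1057.89.
Second fit — the 5:4 canvas into 1340×1005 spans the height: 1256.25 × 1005.00 (×0.6250 from 2010×1608).
So the render's height is 1057.89 × 0.6250 ≈ 661.18.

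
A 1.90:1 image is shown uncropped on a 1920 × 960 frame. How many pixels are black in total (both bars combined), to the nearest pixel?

92160 pixels

Since 1.900 < 2.000, the image is height-limited.
That makes the image 1824.0000 px wide (960 × 1.900).
Black = 1920 − 1824.0000 = 96.0000 px.
Bar area = 96.0000 × 960 ≈ 92160 px.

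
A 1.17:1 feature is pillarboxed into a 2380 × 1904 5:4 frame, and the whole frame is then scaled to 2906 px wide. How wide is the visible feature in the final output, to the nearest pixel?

Fitted into 2380×1904, the feature spans the height; its width is 1904 × 1.170 ≈ 2227.68 px.
Scaling 2380 → 2906 is ×1.2210, so the width becomes 2227.68 × 1.2210 ≈ 2720.02 px.

2720 px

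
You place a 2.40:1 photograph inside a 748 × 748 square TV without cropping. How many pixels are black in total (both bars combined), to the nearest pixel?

2.40:1 (2.400) > square (1.000), so the photograph fills the width.
That makes the image 311.6667 px tall (748 / 2.400).
Leftover height: 748 − 311.6667 = 436.3333 px.
That's 436.3333 × 748 ≈ 326377 black pixels.

326377 pixels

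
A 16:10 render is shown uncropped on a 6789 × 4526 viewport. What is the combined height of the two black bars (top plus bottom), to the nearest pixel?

283 px

16:10 is wider than 3:2, so it spans the full width.
The render is 6789 × 10/16 ≈ 4243.12 px tall.
Leftover height: 4526 − 4243.12 = 282.88 px.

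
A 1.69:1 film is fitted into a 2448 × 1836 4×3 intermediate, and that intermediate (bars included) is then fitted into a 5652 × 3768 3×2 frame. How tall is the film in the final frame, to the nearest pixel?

1.69:1 in 2448×1836: fills the width, so the film is 2448.00 × 1448.52.
The 4×3 canvas is height-limited in 5652×3768, giving 5024.00 × 3768.00; scale factor 2.0523.
The film scales with it: height 1448.52 × 2.0523 ≈ 2972.78.

2973 px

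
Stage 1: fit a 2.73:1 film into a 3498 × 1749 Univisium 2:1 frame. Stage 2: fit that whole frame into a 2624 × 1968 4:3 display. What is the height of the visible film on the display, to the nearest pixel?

961 px

Inside the 3498×1749 canvas the film is width-limited at 3498.00 × 1281.32.
Second fit — the Univisium 2:1 canvas into 2624×1968 spans the width: 2624.00 × 1312.00 (×0.7501 from 3498×1749).
So the film's height is 1281.32 × 0.7501 ≈ 961.17.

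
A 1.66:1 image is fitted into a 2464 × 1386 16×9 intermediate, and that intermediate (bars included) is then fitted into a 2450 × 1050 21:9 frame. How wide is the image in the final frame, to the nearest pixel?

1.66:1 in 2464×1386: fills the height, so the image is 2300.76 × 1386.00.
16×9 in 2450×1050: fills the height, so the intermediate becomes 1866.67 × 1050.00 — a scale of ×0.7576.
Applying the same ×0.7576: 2300.76 → 1743.00.

1743 px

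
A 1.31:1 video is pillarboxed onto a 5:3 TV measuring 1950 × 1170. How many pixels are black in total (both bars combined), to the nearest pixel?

1.31:1 (1.310) < 5:3 (1.667), so the video fills the height.
The video is 1170 × 1.310 ≈ 1532.7000 px wide.
1950 − 1532.7000 = 417.3000 px of bars.
Across the 1170-px span: 417.3000 × 1170 ≈ 488241 px.

488241 pixels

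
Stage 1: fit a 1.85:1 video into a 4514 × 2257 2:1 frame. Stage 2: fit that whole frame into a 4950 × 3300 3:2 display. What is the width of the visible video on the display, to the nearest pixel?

4579 px

First fit — 1.85:1 into 4514×2257 spans the height: 4175.45 × 2257.00.
2:1 in 4950×3300: fills the width, so the intermediate becomes 4950.00 × 2475.00 — a scale of ×1.0966.
Applying the same ×1.0966: 4175.45 → 4578.75.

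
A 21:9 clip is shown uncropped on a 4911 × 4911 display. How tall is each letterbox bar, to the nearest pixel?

1403 px

Since 2.333 > 1.000, the clip is width-limited.
Content height = 4911 × 9/21 ≈ 2104.71 px.
Black = 4911 − 2104.71 = 2806.29 px, or 1403.14 per bar.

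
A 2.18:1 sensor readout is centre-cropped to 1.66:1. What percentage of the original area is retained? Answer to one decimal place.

76.1%

Going from 2.18:1 to 1.66:1 means cutting width while keeping height.
Area ratio = (1.660)/(2.180) = 76.15% retained.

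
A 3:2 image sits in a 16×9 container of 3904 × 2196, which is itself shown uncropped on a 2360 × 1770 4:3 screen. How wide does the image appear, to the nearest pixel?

1991 px

3:2 in 3904×2196: fills the height, so the image is 3294.00 × 2196.00.
The 16×9 canvas is width-limited in 2360×1770, giving 2360.00 × 1327.50; scale factor 0.6045.
Applying the same ×0.6045: 3294.00 → 1991.25.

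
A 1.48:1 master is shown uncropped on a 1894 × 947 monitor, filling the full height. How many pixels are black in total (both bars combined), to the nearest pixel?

466341 pixels

Content width = 947 × 1.480 ≈ 1401.5600 px.
Black = 1894 − 1401.5600 = 492.4400 px.
Bar area = 492.4400 × 947 ≈ 466341 px.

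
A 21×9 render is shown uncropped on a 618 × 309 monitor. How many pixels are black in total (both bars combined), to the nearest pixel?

27280 pixels

21×9 is wider than 2:1, so it spans the full width.
That makes the image 264.8571 px tall (618 × 9/21).
309 − 264.8571 = 44.1429 px of bars.
That's 44.1429 × 618 ≈ 27280 black pixels.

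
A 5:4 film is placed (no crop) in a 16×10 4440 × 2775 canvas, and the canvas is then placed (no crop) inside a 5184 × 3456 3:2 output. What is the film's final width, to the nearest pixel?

4050 px

5:4 in 4440×2775: fills the height, so the film is 3468.75 × 2775.00.
Second fit — the 16×10 canvas into 5184×3456 spans the width: 5184.00 × 3240.00 (×1.1676 from 4440×2775).
The film scales with it: width 3468.75 × 1.1676 ≈ 4050.00.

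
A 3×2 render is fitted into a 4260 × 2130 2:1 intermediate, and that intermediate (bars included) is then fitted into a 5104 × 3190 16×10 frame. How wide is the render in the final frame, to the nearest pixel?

3828 px

Inside the 4260×2130 canvas the render is height-limited at 3195.00 × 2130.00.
The 2:1 canvas is width-limited in 5104×3190, giving 5104.00 × 2552.00; scale factor 1.1981.
So the render's width is 3195.00 × 1.1981 ≈ 3828.00.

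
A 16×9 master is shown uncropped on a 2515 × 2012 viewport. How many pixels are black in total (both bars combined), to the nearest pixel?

1502241 pixels

Since 1.778 > 1.250, the master is width-limited.
The master is 2515 × 9/16 ≈ 1414.6875 px tall.
Leftover height: 2012 − 1414.6875 = 597.3125 px.
Across the 2515-px span: 597.3125 × 2515 ≈ 1502241 px.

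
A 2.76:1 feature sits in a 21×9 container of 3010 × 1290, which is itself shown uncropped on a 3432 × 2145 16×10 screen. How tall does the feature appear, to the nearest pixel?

1243 px

First fit — 2.76:1 into 3010×1290 spans the width: 3010.00 × 1090.58.
Second fit — the 21×9 canvas into 3432×2145 spans the width: 3432.00 × 1470.86 (×1.1402 from 3010×1290).
Applying the same ×1.1402: 1090.58 → 1243.48.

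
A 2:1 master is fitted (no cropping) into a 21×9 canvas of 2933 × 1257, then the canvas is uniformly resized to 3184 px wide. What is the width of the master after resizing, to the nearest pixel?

2729 px

Fitted into 2933×1257, the master spans the height; its width is 1257 × 2/1 ≈ 2514.00 px.
Resizing to 3184 px wide multiplies everything by 1.0856: 2514.00 → 2729.14 px.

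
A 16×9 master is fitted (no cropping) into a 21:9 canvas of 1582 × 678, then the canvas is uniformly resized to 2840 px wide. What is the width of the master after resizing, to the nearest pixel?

In the 1582×678 frame the master fills the height: width = 678 × 16/9 ≈ 1205.33 px.
The frame scales by 2840/1582 = 1.7952; 1205.33 × 1.7952 ≈ 2163.81 px.

2164 px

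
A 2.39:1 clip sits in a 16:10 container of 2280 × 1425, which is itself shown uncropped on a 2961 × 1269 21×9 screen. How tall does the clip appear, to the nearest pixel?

First fit — 2.39:1 into 2280×1425 spans the width: 2280.00 × 953.97.
The 16:10 canvas is height-limited in 2961×1269, giving 2030.40 × 1269.00; scale factor 0.8905.
So the clip's height is 953.97 × 0.8905 ≈ 849.54.

850 px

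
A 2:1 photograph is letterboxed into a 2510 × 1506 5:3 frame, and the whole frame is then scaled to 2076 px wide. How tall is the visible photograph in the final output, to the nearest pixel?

Fitted into 2510×1506, the photograph spans the width; its height is 2510 × 1/2 ≈ 1255.00 px.
Scaling 2510 → 2076 is ×0.8271, so the height becomes 1255.00 × 0.8271 ≈ 1038.00 px.

1038 px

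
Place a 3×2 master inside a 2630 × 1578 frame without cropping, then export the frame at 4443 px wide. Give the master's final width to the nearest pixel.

3999 px

Fitted into 2630×1578, the master spans the height; its width is 1578 × 3/2 ≈ 2367.00 px.
The frame scales by 4443/2630 = 1.6894; 2367.00 × 1.6894 ≈ 3998.70 px.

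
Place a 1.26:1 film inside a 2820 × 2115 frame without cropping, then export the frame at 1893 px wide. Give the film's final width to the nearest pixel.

In the 2820×2115 frame the film fills the height: width = 2115 × 1.260 ≈ 2664.90 px.
Resizing to 1893 px wide multiplies everything by 0.6713: 2664.90 → 1788.88 px.

1789 px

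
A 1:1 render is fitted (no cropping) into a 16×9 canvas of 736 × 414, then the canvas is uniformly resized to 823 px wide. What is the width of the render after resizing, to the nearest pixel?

463 px

In the 736×414 frame the render fills the height: width = 414 × 1/1 ≈ 414.00 px.
The frame scales by 823/736 = 1.1182; 414.00 × 1.1182 ≈ 462.94 px.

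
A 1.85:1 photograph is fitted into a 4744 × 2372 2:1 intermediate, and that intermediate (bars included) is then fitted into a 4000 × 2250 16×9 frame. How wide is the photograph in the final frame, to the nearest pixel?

3700 px

1.85:1 in 4744×2372: fills the height, so the photograph is 4388.20 × 2372.00.
2:1 in 4000×2250: fills the width, so the intermediate becomes 4000.00 × 2000.00 — a scale of ×0.8432.
The photograph scales with it: width 4388.20 × 0.8432 ≈ 3700.00.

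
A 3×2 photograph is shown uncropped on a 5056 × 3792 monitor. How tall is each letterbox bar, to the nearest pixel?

211 px

3×2 is wider than 4:3, so it spans the full width.
Content height = 5056 × 2/3 ≈ 3370.67 px.
3792 − 3370.67 = 421.33 px of bars (210.67 each).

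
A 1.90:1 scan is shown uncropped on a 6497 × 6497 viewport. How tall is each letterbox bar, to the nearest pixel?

1.90:1 is wider than 1:1, so it spans the full width.
The scan is 6497 / 1.900 ≈ 3419.47 px tall.
Leftover height: 6497 − 3419.47 = 3077.53 px → 1538.76 each side.

1539 px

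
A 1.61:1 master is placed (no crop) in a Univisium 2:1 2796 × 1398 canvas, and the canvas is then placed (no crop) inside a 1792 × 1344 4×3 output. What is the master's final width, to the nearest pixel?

1443 px

First fit — 1.61:1 into 2796×1398 spans the height: 2250.78 × 1398.00.
Second fit — the Univisium 2:1 canvas into 1792×1344 spans the width: 1792.00 × 896.00 (×0.6409 from 2796×1398).
Applying the same ×0.6409: 2250.78 → 1442.56.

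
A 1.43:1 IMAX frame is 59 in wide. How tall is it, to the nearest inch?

41 in

At 1.43:1 IMAX, 59 / 1.430 ≈ 41.26.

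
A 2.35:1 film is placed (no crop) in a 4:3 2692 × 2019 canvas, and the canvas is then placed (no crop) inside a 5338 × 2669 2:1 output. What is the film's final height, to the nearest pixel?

Inside the 2692×2019 canvas the film is width-limited at 2692.00 × 1145.53.
4:3 in 5338×2669: fills the height, so the intermediate becomes 3558.67 × 2669.00 — a scale of ×1.3219.
Applying the same ×1.3219: 1145.53 → 1514.33.

1514 px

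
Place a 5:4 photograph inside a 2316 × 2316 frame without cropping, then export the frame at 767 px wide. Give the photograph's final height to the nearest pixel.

At 2316×2316 the photograph is width-limited, so height = 2316 × 4/5 ≈ 1852.80 px.
Resizing to 767 px wide multiplies everything by 0.3312: 1852.80 → 613.60 px.

614 px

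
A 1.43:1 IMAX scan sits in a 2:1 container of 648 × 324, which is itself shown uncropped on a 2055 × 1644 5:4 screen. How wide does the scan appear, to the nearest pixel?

1469 px

First fit — 1.43:1 IMAX into 648×324 spans the height: 463.32 × 324.00.
2:1 in 2055×1644: fills the width, so the intermediate becomes 2055.00 × 1027.50 — a scale of ×3.1713.
So the scan's width is 463.32 × 3.1713 ≈ 1469.33.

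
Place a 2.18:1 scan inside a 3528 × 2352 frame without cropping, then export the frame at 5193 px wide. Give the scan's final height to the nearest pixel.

2382 px

Fitted into 3528×2352, the scan spans the width; its height is 3528 / 2.180 ≈ 1618.35 px.
The frame scales by 5193/3528 = 1.4719; 1618.35 × 1.4719 ≈ 2382.11 px.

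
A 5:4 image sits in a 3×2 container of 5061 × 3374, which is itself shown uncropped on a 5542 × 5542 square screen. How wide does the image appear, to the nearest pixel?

Inside the 5061×3374 canvas the image is height-limited at 4217.50 × 3374.00.
Second fit — the 3×2 canvas into 5542×5542 spans the width: 5542.00 × 3694.67 (×1.0950 from 5061×3374).
So the image's width is 4217.50 × 1.0950 ≈ 4618.33.

4618 px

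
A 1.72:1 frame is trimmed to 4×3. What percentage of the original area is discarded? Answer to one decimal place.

22.5%

4×3 is narrower than 1.72:1, so the crop keeps the full height and trims the width.
(1.333)/(1.720) ≈ 0.775 of the area survives, leaving 22.48% discarded.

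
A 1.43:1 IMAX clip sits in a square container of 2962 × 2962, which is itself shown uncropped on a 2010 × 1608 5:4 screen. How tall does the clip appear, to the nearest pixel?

1124 px

1.43:1 IMAX in 2962×2962: fills the width, so the clip is 2962.00 × 2071.33.
square in 2010×1608: fills the height, so the intermediate becomes 1608.00 × 1608.00 — a scale of ×0.5429.
Applying the same ×0.5429: 2071.33 → 1124.48.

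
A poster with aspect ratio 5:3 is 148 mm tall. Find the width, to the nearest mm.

247 mm

148 × 5/3 = 246.67.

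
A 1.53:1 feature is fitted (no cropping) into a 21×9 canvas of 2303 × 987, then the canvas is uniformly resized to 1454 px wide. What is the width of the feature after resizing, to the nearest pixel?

953 px

In the 2303×987 frame the feature fills the height: width = 987 × 1.530 ≈ 1510.11 px.
Resizing to 1454 px wide multiplies everything by 0.6314: 1510.11 → 953.41 px.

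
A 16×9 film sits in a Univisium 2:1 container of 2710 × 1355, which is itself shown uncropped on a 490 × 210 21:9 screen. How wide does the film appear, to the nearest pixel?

373 px

16×9 in 2710×1355: fills the height, so the film is 2408.89 × 1355.00.
Second fit — the Univisium 2:1 canvas into 490×210 spans the height: 420.00 × 210.00 (×0.1550 from 2710×1355).
Applying the same ×0.1550: 2408.89 → 373.33.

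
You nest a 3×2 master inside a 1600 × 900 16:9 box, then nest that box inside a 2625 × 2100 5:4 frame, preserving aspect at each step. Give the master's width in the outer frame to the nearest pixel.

2215 px

3×2 in 1600×900: fills the height, so the master is 1350.00 × 900.00.
Second fit — the 16:9 canvas into 2625×2100 spans the width: 2625.00 × 1476.56 (×1.6406 from 1600×900).
The master scales with it: width 1350.00 × 1.6406 ≈ 2214.84.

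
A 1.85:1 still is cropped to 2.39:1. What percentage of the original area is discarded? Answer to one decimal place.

22.6%

The width stays; only height is cut (since 2.39:1 is wider than 1.85:1).
(1.850)/(2.390) ≈ 0.774 of the area survives, leaving 22.59% discarded.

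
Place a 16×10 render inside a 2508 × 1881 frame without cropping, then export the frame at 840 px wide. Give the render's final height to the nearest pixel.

At 2508×1881 the render is width-limited, so height = 2508 × 10/16 ≈ 1567.50 px.
Scaling 2508 → 840 is ×0.3349, so the height becomes 1567.50 × 0.3349 ≈ 525.00 px.

525 px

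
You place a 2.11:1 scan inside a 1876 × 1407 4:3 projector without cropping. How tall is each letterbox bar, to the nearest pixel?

259 px

Since 2.110 > 1.333, the scan is width-limited.
The scan is 1876 / 2.110 ≈ 889.10 px tall.
1407 − 889.10 = 517.90 px of bars (258.95 each).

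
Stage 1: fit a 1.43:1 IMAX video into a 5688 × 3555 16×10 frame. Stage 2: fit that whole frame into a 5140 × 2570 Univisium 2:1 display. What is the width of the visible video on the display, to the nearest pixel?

3675 px

1.43:1 IMAX in 5688×3555: fills the height, so the video is 5083.65 × 3555.00.
16×10 in 5140×2570: fills the height, so the intermediate becomes 4112.00 × 2570.00 — a scale of ×0.7229.
So the video's width is 5083.65 × 0.7229 ≈ 3675.10.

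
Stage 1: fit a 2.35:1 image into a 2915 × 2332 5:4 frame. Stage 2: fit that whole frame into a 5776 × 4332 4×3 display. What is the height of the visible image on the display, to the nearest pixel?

2304 px

Inside the 2915×2332 canvas the image is width-limited at 2915.00 × 1240.43.
Second fit — the 5:4 canvas into 5776×4332 spans the height: 5415.00 × 4332.00 (×1.8576 from 2915×2332).
The image scales with it: height 1240.43 × 1.8576 ≈ 2304.26.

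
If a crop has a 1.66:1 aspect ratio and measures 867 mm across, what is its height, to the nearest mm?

Height = 867 / 1.660 = 522.29.

522 mm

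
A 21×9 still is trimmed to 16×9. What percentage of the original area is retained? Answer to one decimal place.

76.2%

Going from 21×9 to 16×9 means cutting width while keeping height.
Area ratio = (1.778)/(2.333) = 76.19% retained.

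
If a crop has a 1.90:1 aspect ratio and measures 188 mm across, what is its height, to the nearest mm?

188 / 1.900 = 98.95.

99 mm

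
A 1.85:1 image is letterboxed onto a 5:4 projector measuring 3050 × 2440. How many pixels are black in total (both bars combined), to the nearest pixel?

Since 1.850 > 1.250, the image is width-limited.
Content height = 3050 / 1.850 ≈ 1648.6486 px.
Leftover height: 2440 − 1648.6486 = 791.3514 px.
Across the 3050-px span: 791.3514 × 3050 ≈ 2413622 px.

2413622 pixels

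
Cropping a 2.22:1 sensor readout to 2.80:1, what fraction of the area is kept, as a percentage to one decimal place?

79.3%

2.80:1 is wider than 2.22:1, so the crop keeps the full width and trims the height.
Fraction kept = (2.220)/(2.800) ≈ 79.29%.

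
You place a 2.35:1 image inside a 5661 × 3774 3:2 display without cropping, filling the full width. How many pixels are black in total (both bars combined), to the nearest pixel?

Content height = 5661 / 2.350 ≈ 2408.9362 px.
3774 − 2408.9362 = 1365.0638 px of bars.
Bar area = 1365.0638 × 5661 ≈ 7727626 px.

7727626 pixels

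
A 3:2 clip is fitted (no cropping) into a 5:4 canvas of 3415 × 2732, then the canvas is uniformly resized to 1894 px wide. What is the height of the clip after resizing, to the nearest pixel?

1263 px

In the 3415×2732 frame the clip fills the width: height = 3415 × 2/3 ≈ 2276.67 px.
Resizing to 1894 px wide multiplies everything by 0.5546: 2276.67 → 1262.67 px.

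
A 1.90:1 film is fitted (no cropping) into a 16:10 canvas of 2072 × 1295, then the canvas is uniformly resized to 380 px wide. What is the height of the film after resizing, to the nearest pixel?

Fitted into 2072×1295, the film spans the width; its height is 2072 / 1.900 ≈ 1090.53 px.
Scaling 2072 → 380 is ×0.1834, so the height becomes 1090.53 × 0.1834 ≈ 200.00 px.

200 px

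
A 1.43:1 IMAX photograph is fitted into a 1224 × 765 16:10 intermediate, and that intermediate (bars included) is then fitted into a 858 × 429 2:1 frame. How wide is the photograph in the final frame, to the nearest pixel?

613 px

First fit — 1.43:1 IMAX into 1224×765 spans the height: 1093.95 × 765.00.
16:10 in 858×429: fills the height, so the intermediate becomes 686.40 × 429.00 — a scale of ×0.5608.
Applying the same ×0.5608: 1093.95 → 613.47.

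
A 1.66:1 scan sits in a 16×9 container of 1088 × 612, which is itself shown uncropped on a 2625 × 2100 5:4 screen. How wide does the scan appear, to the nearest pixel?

2451 px

1.66:1 in 1088×612: fills the height, so the scan is 1015.92 × 612.00.
16×9 in 2625×2100: fills the width, so the intermediate becomes 2625.00 × 1476.56 — a scale of ×2.4127.
The scan scales with it: width 1015.92 × 2.4127 ≈ 2451.09.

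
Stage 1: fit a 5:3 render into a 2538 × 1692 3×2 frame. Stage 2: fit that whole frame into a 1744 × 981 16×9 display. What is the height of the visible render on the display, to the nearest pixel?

5:3 in 2538×1692: fills the width, so the render is 2538.00 × 1522.80.
3×2 in 1744×981: fills the height, so the intermediate becomes 1471.50 × 981.00 — a scale of ×0.5798.
The render scales with it: height 1522.80 × 0.5798 ≈ 882.90.

883 px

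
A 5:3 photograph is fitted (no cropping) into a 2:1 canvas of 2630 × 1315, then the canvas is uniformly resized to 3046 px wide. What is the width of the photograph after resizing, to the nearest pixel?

At 2630×1315 the photograph is height-limited, so width = 1315 × 5/3 ≈ 2191.67 px.
Scaling 2630 → 3046 is ×1.1582, so the width becomes 2191.67 × 1.1582 ≈ 2538.33 px.

2538 px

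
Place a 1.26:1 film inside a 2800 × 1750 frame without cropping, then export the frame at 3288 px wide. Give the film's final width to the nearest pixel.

Fitted into 2800×1750, the film spans the height; its width is 1750 × 1.260 ≈ 2205.00 px.
The frame scales by 3288/2800 = 1.1743; 2205.00 × 1.1743 ≈ 2589.30 px.

2589 px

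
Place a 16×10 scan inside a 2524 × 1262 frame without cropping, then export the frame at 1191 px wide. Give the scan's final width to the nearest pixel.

In the 2524×1262 frame the scan fills the height: width = 1262 × 16/10 ≈ 2019.20 px.
Scaling 2524 → 1191 is ×0.4719, so the width becomes 2019.20 × 0.4719 ≈ 952.80 px.

953 px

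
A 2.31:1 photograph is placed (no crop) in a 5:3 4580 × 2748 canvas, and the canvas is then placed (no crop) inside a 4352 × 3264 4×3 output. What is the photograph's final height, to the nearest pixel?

1884 px

First fit — 2.31:1 into 4580×2748 spans the width: 4580.00 × 1982.68.
5:3 in 4352×3264: fills the width, so the intermediate becomes 4352.00 × 2611.20 — a scale of ×0.9502.
Applying the same ×0.9502: 1982.68 → 1883.98.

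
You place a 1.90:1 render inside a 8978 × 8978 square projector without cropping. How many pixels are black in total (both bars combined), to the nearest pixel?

38181071 pixels

1.90:1 (1.900) > square (1.000), so the render fills the width.
That makes the image 4725.2632 px tall (8978 / 1.900).
8978 − 4725.2632 = 4252.7368 px of bars.
That's 4252.7368 × 8978 ≈ 38181071 black pixels.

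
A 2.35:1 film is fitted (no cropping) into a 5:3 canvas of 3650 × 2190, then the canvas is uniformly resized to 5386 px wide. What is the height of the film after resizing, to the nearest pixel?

Fitted into 3650×2190, the film spans the width; its height is 3650 / 2.350 ≈ 1553.19 px.
The frame scales by 5386/3650 = 1.4756; 1553.19 × 1.4756 ≈ 2291.91 px.

2292 px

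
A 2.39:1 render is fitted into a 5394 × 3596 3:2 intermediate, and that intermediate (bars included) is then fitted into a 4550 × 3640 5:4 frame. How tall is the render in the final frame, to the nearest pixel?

Inside the 5394×3596 canvas the render is width-limited at 5394.00 × 2256.90.
3:2 in 4550×3640: fills the width, so the intermediate becomes 4550.00 × 3033.33 — a scale of ×0.8435.
Applying the same ×0.8435: 2256.90 → 1903.77.

1904 px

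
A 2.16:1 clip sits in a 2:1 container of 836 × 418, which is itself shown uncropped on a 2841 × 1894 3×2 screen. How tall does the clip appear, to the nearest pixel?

1315 px

Inside the 836×418 canvas the clip is width-limited at 836.00 × 387.04.
2:1 in 2841×1894: fills the width, so the intermediate becomes 2841.00 × 1420.50 — a scale of ×3.3983.
So the clip's height is 387.04 × 3.3983 ≈ 1315.28.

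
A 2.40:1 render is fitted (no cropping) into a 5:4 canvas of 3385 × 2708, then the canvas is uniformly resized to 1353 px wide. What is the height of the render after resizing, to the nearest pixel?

Fitted into 3385×2708, the render spans the width; its height is 3385 / 2.400 ≈ 1410.42 px.
Scaling 3385 → 1353 is ×0.3997, so the height becomes 1410.42 × 0.3997 ≈ 563.75 px.

564 px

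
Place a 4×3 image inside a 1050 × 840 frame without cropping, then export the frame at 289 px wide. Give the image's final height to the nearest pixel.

217 px

In the 1050×840 frame the image fills the width: height = 1050 × 3/4 ≈ 787.50 px.
The frame scales by 289/1050 = 0.2752; 787.50 × 0.2752 ≈ 216.75 px.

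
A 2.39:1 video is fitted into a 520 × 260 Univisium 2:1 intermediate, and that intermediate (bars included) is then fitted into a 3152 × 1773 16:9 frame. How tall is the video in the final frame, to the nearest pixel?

1319 px

2.39:1 in 520×260: fills the width, so the video is 520.00 × 217.57.
Second fit — the Univisium 2:1 canvas into 3152×1773 spans the width: 3152.00 × 1576.00 (×6.0615 from 520×260).
The video scales with it: height 217.57 × 6.0615 ≈ 1318.83.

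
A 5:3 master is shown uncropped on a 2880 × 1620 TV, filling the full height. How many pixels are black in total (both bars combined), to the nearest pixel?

That makes the image 2700.0000 px wide (1620 × 5/3).
2880 − 2700.0000 = 180.0000 px of bars.
Bar area = 180.0000 × 1620 ≈ 291600 px.

291600 pixels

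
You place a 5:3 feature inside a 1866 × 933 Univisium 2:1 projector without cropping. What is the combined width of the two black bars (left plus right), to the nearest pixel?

311 px

5:3 (1.667) < Univisium 2:1 (2.000), so the feature fills the height.
That makes the image 1555.00 px wide (933 × 5/3).
Black = 1866 − 1555.00 = 311.00 px.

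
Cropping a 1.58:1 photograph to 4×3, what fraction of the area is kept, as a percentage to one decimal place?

84.4%

Going from 1.58:1 to 4×3 means cutting width while keeping height.
(1.333)/(1.580) ≈ 0.844 of the area survives.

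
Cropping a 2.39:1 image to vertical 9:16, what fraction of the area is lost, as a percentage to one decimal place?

vertical 9:16 is narrower than 2.39:1, so the crop keeps the full height and trims the width.
Fraction kept = (0.562)/(2.390) ≈ 23.54%, so 76.46% is lost.

76.5%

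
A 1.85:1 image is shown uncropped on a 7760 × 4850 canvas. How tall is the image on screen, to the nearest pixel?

4195 px

1.85:1 (1.850) > 16:10 (1.600), so the image fills the width.
That makes the image 4194.59 px tall (7760 / 1.850).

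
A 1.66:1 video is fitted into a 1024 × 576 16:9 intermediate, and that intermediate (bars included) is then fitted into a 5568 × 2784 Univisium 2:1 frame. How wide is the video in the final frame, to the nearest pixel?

1.66:1 in 1024×576: fills the height, so the video is 956.16 × 576.00.
The 16:9 canvas is height-limited in 5568×2784, giving 4949.33 × 2784.00; scale factor 4.8333.
Applying the same ×4.8333: 956.16 → 4621.44.

4621 px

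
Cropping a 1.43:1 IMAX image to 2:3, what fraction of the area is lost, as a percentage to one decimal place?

The height stays; only width is cut (since 2:3 is narrower than 1.43:1 IMAX).
Area ratio = (0.667)/(1.430) = 46.62%; the remaining 53.38% is cropped out.

53.4%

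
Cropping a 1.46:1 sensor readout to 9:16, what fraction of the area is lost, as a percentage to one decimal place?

Going from 1.46:1 to 9:16 means cutting width while keeping height.
(0.562)/(1.460) ≈ 0.385 of the area survives, leaving 61.47% discarded.

61.5%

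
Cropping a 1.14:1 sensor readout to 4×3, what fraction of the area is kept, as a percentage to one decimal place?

Going from 1.14:1 to 4×3 means cutting height while keeping width.
Area ratio = (1.140)/(1.333) = 85.50% retained.

85.5%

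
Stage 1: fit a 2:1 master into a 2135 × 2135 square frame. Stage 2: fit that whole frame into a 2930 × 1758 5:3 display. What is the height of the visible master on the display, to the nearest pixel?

2:1 in 2135×2135: fills the width, so the master is 2135.00 × 1067.50.
square in 2930×1758: fills the height, so the intermediate becomes 1758.00 × 1758.00 — a scale of ×0.8234.
The master scales with it: height 1067.50 × 0.8234 ≈ 879.00.

879 px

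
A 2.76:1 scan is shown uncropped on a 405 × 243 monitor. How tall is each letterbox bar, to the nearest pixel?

48 px

2.76:1 (2.760) > 5:3 (1.667), so the scan fills the width.
That makes the image 146.74 px tall (405 / 2.760).
Leftover height: 243 − 146.74 = 96.26 px → 48.13 each side.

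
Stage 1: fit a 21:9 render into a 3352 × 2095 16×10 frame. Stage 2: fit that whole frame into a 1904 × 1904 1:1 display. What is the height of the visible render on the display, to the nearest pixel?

816 px

Inside the 3352×2095 canvas the render is width-limited at 3352.00 × 1436.57.
The 16×10 canvas is width-limited in 1904×1904, giving 1904.00 × 1190.00; scale factor 0.5680.
The render scales with it: height 1436.57 × 0.5680 ≈ 816.00.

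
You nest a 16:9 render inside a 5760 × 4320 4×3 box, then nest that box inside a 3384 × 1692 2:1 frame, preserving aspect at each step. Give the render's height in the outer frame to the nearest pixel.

First fit — 16:9 into 5760×4320 spans the width: 5760.00 × 3240.00.
The 4×3 canvas is height-limited in 3384×1692, giving 2256.00 × 1692.00; scale factor 0.3917.
So the render's height is 3240.00 × 0.3917 ≈ 1269.00.

1269 px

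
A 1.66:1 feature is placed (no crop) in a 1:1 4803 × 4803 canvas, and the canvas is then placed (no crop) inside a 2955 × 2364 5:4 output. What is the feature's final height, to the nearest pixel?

First fit — 1.66:1 into 4803×4803 spans the width: 4803.00 × 2893.37.
Second fit — the 1:1 canvas into 2955×2364 spans the height: 2364.00 × 2364.00 (×0.4922 from 4803×4803).
Applying the same ×0.4922: 2893.37 → 1424.10.

1424 px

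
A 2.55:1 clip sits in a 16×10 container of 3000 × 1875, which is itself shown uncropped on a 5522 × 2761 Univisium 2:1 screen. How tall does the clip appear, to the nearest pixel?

2.55:1 in 3000×1875: fills the width, so the clip is 3000.00 × 1176.47.
The 16×10 canvas is height-limited in 5522×2761, giving 4417.60 × 2761.00; scale factor 1.4725.
So the clip's height is 1176.47 × 1.4725 ≈ 1732.39.

1732 px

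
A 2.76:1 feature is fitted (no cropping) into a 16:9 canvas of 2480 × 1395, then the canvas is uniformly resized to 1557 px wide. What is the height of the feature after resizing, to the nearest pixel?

564 px

Fitted into 2480×1395, the feature spans the width; its height is 2480 / 2.760 ≈ 898.55 px.
The frame scales by 1557/2480 = 0.6278; 898.55 × 0.6278 ≈ 564.13 px.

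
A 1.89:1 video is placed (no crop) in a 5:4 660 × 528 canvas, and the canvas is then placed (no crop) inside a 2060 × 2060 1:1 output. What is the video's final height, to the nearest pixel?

1.89:1 in 660×528: fills the width, so the video is 660.00 × 349.21.
Second fit — the 5:4 canvas into 2060×2060 spans the width: 2060.00 × 1648.00 (×3.1212 from 660×528).
Applying the same ×3.1212: 349.21 → 1089.95.

1090 px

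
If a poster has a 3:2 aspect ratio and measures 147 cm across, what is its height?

Height = 147·2/3 = 98.

98 cm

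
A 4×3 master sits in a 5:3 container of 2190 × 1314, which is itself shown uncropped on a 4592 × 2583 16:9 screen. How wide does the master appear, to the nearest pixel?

3444 px

First fit — 4×3 into 2190×1314 spans the height: 1752.00 × 1314.00.
5:3 in 4592×2583: fills the height, so the intermediate becomes 4305.00 × 2583.00 — a scale of ×1.9658.
The master scales with it: width 1752.00 × 1.9658 ≈ 3444.00.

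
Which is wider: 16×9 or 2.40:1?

2.40:1

16×9 = 1.778 and 2.4; 2.4 > 1.778.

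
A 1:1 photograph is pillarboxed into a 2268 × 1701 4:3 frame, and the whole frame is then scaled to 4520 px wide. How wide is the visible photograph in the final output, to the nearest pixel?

3390 px

Fitted into 2268×1701, the photograph spans the height; its width is 1701 × 1/1 ≈ 1701.00 px.
The frame scales by 4520/2268 = 1.9929; 1701.00 × 1.9929 ≈ 3390.00 px.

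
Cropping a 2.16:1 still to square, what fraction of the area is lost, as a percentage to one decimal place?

53.7%

Going from 2.16:1 to square means cutting width while keeping height.
Fraction kept = (1.000)/(2.160) ≈ 46.30%, so 53.70% is lost.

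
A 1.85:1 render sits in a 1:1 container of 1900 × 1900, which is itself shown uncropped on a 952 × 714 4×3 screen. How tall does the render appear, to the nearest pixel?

First fit — 1.85:1 into 1900×1900 spans the width: 1900.00 × 1027.03.
The 1:1 canvas is height-limited in 952×714, giving 714.00 × 714.00; scale factor 0.3758.
The render scales with it: height 1027.03 × 0.3758 ≈ 385.95.

386 px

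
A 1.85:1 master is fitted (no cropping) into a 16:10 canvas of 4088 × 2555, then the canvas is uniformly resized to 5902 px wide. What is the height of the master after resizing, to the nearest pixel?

In the 4088×2555 frame the master fills the width: height = 4088 / 1.850 ≈ 2209.73 px.
The frame scales by 5902/4088 = 1.4437; 2209.73 × 1.4437 ≈ 3190.27 px.

3190 px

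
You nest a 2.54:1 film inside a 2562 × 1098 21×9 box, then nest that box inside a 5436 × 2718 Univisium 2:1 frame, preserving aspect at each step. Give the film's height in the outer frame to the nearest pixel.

2140 px

2.54:1 in 2562×1098: fills the width, so the film is 2562.00 × 1008.66.
21×9 in 5436×2718: fills the width, so the intermediate becomes 5436.00 × 2329.71 — a scale of ×2.1218.
The film scales with it: height 1008.66 × 2.1218 ≈ 2140.16.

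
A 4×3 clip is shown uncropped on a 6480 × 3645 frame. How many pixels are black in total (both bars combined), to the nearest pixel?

5904900 pixels

4×3 is narrower than 16:9, so it spans the full height.
Content width = 3645 × 4/3 ≈ 4860.0000 px.
Black = 6480 − 4860.0000 = 1620.0000 px.
Across the 3645-px span: 1620.0000 × 3645 ≈ 5904900 px.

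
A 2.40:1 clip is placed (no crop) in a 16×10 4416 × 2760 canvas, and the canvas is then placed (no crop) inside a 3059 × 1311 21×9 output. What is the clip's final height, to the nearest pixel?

874 px

First fit — 2.40:1 into 4416×2760 spans the width: 4416.00 × 1840.00.
The 16×10 canvas is height-limited in 3059×1311, giving 2097.60 × 1311.00; scale factor 0.4750.
The clip scales with it: height 1840.00 × 0.4750 ≈ 874.00.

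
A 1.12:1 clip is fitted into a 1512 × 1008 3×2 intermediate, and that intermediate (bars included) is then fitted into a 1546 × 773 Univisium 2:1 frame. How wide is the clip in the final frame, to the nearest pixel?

866 px

1.12:1 in 1512×1008: fills the height, so the clip is 1128.96 × 1008.00.
3×2 in 1546×773: fills the height, so the intermediate becomes 1159.50 × 773.00 — a scale of ×0.7669.
So the clip's width is 1128.96 × 0.7669 ≈ 865.76.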